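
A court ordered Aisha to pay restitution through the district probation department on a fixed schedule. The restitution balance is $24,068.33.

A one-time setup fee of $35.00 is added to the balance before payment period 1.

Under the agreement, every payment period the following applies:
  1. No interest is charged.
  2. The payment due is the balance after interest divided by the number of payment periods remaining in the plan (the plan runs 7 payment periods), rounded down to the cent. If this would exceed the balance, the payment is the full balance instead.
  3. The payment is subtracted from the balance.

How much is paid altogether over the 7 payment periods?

Payment period 1: opening $24,103.33; payment $3,443.33; balance $20,660.00
Payment period 2: opening $20,660.00; payment $3,443.33; balance $17,216.67
Payment period 3: opening $17,216.67; payment $3,443.33; balance $13,773.34
Payment period 4: opening $13,773.34; payment $3,443.33; balance $10,330.01
Payment period 5: opening $10,330.01; payment $3,443.33; balance $6,886.68
Payment period 6: opening $6,886.68; payment $3,443.34; balance $3,443.34
Payment period 7: opening $3,443.34; payment $3,443.34; balance $0.00
Total paid: $24,103.33

$24,103.33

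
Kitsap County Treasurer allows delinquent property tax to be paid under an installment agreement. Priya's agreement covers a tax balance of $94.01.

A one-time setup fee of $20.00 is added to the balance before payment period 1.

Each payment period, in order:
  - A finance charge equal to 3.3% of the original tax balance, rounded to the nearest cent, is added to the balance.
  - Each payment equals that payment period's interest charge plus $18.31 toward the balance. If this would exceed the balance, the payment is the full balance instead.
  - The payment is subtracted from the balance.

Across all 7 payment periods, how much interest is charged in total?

$21.70

# | Opening | Interest | Payment | End bal
1 | $114.01 | $3.10 | $21.41 | $95.70
2 | $95.70 | $3.10 | $21.41 | $77.39
3 | $77.39 | $3.10 | $21.41 | $59.08
4 | $59.08 | $3.10 | $21.41 | $40.77
5 | $40.77 | $3.10 | $21.41 | $22.46
6 | $22.46 | $3.10 | $21.41 | $4.15
7 | $4.15 | $3.10 | $7.25 | $0.00
Total interest: $3.10 + $3.10 + $3.10 + $3.10 + $3.10 + $3.10 + $3.10 = $21.70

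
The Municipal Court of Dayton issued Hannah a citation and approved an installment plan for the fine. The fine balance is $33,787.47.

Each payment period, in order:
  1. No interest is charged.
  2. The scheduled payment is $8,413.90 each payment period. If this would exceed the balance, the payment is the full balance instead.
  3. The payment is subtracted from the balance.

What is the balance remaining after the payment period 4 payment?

Payment period 1: opening $33,787.47; payment $8,413.90; balance $25,373.57
Payment period 2: opening $25,373.57; payment $8,413.90; balance $16,959.67
Payment period 3: opening $16,959.67; payment $8,413.90; balance $8,545.77
Payment period 4: opening $8,545.77; payment $8,413.90; balance $131.87

$131.87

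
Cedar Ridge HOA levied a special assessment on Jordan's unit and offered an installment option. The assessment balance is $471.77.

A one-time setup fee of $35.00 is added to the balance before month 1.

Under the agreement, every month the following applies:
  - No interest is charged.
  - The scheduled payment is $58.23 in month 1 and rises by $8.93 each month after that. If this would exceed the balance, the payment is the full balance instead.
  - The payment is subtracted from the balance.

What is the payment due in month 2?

# | Opening | Payment | End bal
1 | $506.77 | $58.23 | $448.54
2 | $448.54 | $67.16 | $381.38

$67.16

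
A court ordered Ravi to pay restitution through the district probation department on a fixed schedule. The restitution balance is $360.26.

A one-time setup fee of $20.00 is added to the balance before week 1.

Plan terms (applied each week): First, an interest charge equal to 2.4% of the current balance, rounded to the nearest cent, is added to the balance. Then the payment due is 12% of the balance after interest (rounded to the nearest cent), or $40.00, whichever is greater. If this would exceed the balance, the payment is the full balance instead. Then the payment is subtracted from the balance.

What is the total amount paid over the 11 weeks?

$434.53

# | Opening | Interest | Payment | End bal
1 | $380.26 | $9.13 | $46.73 | $342.66
2 | $342.66 | $8.22 | $42.11 | $308.77
3 | $308.77 | $7.41 | $40.00 | $276.18
4 | $276.18 | $6.63 | $40.00 | $242.81
5 | $242.81 | $5.83 | $40.00 | $208.64
6 | $208.64 | $5.01 | $40.00 | $173.65
7 | $173.65 | $4.17 | $40.00 | $137.82
8 | $137.82 | $3.31 | $40.00 | $101.13
9 | $101.13 | $2.43 | $40.00 | $63.56
10 | $63.56 | $1.53 | $40.00 | $25.09
11 | $25.09 | $0.60 | $25.69 | $0.00
Total paid: $434.53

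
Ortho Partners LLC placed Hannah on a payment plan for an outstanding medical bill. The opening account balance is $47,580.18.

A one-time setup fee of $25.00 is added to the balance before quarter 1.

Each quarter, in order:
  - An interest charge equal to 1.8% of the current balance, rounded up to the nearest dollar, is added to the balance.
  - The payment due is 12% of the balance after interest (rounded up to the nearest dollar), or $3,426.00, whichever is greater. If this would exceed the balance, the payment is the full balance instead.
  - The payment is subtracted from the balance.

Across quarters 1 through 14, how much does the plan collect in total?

Quarter 1: opening $47,605.18; interest $857.00 → $48,462.18; payment $5,816.00; balance $42,646.18
Quarter 2: opening $42,646.18; interest $768.00 → $43,414.18; payment $5,210.00; balance $38,204.18
Quarter 3: opening $38,204.18; interest $688.00 → $38,892.18; payment $4,668.00; balance $34,224.18
Quarter 4: opening $34,224.18; interest $617.00 → $34,841.18; payment $4,181.00; balance $30,660.18
Quarter 5: opening $30,660.18; interest $552.00 → $31,212.18; payment $3,746.00; balance $27,466.18
Quarter 6: opening $27,466.18; interest $495.00 → $27,961.18; payment $3,426.00; balance $24,535.18
Quarter 7: opening $24,535.18; interest $442.00 → $24,977.18; payment $3,426.00; balance $21,551.18
Quarter 8: opening $21,551.18; interest $388.00 → $21,939.18; payment $3,426.00; balance $18,513.18
Quarter 9: opening $18,513.18; interest $334.00 → $18,847.18; payment $3,426.00; balance $15,421.18
Quarter 10: opening $15,421.18; interest $278.00 → $15,699.18; payment $3,426.00; balance $12,273.18
Quarter 11: opening $12,273.18; interest $221.00 → $12,494.18; payment $3,426.00; balance $9,068.18
Quarter 12: opening $9,068.18; interest $164.00 → $9,232.18; payment $3,426.00; balance $5,806.18
Quarter 13: opening $5,806.18; interest $105.00 → $5,911.18; payment $3,426.00; balance $2,485.18
Quarter 14: opening $2,485.18; interest $45.00 → $2,530.18; payment $2,530.18; balance $0.00
Total paid: $53,559.18

$53,559.18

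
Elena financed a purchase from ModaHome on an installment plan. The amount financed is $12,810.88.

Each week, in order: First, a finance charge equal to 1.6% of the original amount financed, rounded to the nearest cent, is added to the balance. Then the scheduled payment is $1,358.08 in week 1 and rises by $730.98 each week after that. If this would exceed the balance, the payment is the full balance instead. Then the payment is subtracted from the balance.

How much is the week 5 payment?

$4,017.53

Week 1: opening $12,810.88; interest $204.97 → $13,015.85; payment $1,358.08; balance $11,657.77
Week 2: opening $11,657.77; interest $204.97 → $11,862.74; payment $2,089.06; balance $9,773.68
Week 3: opening $9,773.68; interest $204.97 → $9,978.65; payment $2,820.04; balance $7,158.61
Week 4: opening $7,158.61; interest $204.97 → $7,363.58; payment $3,551.02; balance $3,812.56
Week 5: opening $3,812.56; interest $204.97 → $4,017.53; payment $4,017.53; balance $0.00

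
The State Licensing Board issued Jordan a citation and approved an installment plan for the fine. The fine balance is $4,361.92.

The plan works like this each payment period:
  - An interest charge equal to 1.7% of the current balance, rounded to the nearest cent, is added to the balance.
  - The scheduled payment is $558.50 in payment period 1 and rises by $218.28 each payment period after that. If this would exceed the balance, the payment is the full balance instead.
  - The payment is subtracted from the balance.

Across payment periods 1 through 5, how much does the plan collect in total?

$4,611.50

Payment period 1: $4,361.92 +$74.15 interest = $4,436.07; pay $558.50 → $3,877.57
Payment period 2: $3,877.57 +$65.92 interest = $3,943.49; pay $776.78 → $3,166.71
Payment period 3: $3,166.71 +$53.83 interest = $3,220.54; pay $995.06 → $2,225.48
Payment period 4: $2,225.48 +$37.83 interest = $2,263.31; pay $1,213.34 → $1,049.97
Payment period 5: $1,049.97 +$17.85 interest = $1,067.82; pay $1,067.82 → $0.00
Total paid: $4,611.50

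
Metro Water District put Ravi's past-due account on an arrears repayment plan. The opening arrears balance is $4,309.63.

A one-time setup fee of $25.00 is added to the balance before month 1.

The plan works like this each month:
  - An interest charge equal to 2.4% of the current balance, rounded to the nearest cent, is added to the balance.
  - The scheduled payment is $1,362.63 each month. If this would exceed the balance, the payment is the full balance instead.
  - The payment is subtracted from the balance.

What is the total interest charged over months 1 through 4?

$231.96

# | Opening | Interest | Payment | End bal
1 | $4,334.63 | $104.03 | $1,362.63 | $3,076.03
2 | $3,076.03 | $73.82 | $1,362.63 | $1,787.22
3 | $1,787.22 | $42.89 | $1,362.63 | $467.48
4 | $467.48 | $11.22 | $478.70 | $0.00
Total interest: $104.03 + $73.82 + $42.89 + $11.22 = $231.96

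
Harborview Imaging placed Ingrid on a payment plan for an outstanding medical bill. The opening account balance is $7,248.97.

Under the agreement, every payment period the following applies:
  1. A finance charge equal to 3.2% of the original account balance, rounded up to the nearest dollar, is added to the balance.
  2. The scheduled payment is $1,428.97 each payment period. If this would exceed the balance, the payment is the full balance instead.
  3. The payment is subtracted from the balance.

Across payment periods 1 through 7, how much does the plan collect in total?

Payment period 1: $7,248.97 +$232.00 interest = $7,480.97; pay $1,428.97 → $6,052.00
Payment period 2: $6,052.00 +$232.00 interest = $6,284.00; pay $1,428.97 → $4,855.03
Payment period 3: $4,855.03 +$232.00 interest = $5,087.03; pay $1,428.97 → $3,658.06
Payment period 4: $3,658.06 +$232.00 interest = $3,890.06; pay $1,428.97 → $2,461.09
Payment period 5: $2,461.09 +$232.00 interest = $2,693.09; pay $1,428.97 → $1,264.12
Payment period 6: $1,264.12 +$232.00 interest = $1,496.12; pay $1,428.97 → $67.15
Payment period 7: $67.15 +$232.00 interest = $299.15; pay $299.15 → $0.00
Total paid: $8,872.97

$8,872.97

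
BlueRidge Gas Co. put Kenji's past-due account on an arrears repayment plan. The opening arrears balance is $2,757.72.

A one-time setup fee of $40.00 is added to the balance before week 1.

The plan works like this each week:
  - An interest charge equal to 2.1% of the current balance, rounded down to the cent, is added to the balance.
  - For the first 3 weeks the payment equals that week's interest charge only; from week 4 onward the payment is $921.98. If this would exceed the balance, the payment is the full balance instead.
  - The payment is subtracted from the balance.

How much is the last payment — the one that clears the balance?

Week 1: opening $2,797.72; interest $58.75 → $2,856.47; payment $58.75; balance $2,797.72
Week 2: opening $2,797.72; interest $58.75 → $2,856.47; payment $58.75; balance $2,797.72
Week 3: opening $2,797.72; interest $58.75 → $2,856.47; payment $58.75; balance $2,797.72
Week 4: opening $2,797.72; interest $58.75 → $2,856.47; payment $921.98; balance $1,934.49
Week 5: opening $1,934.49; interest $40.62 → $1,975.11; payment $921.98; balance $1,053.13
Week 6: opening $1,053.13; interest $22.11 → $1,075.24; payment $921.98; balance $153.26
Week 7: opening $153.26; interest $3.21 → $156.47; payment $156.47; balance $0.00

$156.47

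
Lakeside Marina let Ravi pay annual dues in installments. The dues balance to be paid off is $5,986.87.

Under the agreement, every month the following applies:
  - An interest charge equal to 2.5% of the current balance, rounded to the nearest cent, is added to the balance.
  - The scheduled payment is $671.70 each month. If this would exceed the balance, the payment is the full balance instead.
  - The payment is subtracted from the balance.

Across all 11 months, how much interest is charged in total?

$871.97

Month 1: $5,986.87 +$149.67 interest = $6,136.54; pay $671.70 → $5,464.84
Month 2: $5,464.84 +$136.62 interest = $5,601.46; pay $671.70 → $4,929.76
Month 3: $4,929.76 +$123.24 interest = $5,053.00; pay $671.70 → $4,381.30
Month 4: $4,381.30 +$109.53 interest = $4,490.83; pay $671.70 → $3,819.13
Month 5: $3,819.13 +$95.48 interest = $3,914.61; pay $671.70 → $3,242.91
Month 6: $3,242.91 +$81.07 interest = $3,323.98; pay $671.70 → $2,652.28
Month 7: $2,652.28 +$66.31 interest = $2,718.59; pay $671.70 → $2,046.89
Month 8: $2,046.89 +$51.17 interest = $2,098.06; pay $671.70 → $1,426.36
Month 9: $1,426.36 +$35.66 interest = $1,462.02; pay $671.70 → $790.32
Month 10: $790.32 +$19.76 interest = $810.08; pay $671.70 → $138.38
Month 11: $138.38 +$3.46 interest = $141.84; pay $141.84 → $0.00
Total interest: $149.67 + $136.62 + $123.24 + $109.53 + $95.48 + $81.07 + $66.31 + $51.17 + $35.66 + $19.76 + $3.46 = $871.97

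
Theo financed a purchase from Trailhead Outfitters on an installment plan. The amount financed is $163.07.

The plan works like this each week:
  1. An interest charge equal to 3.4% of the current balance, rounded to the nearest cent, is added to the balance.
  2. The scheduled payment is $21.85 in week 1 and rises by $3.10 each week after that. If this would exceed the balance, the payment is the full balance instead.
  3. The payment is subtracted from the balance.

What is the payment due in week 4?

$31.15

Week 1: opening $163.07; interest $5.54 → $168.61; payment $21.85; balance $146.76
Week 2: opening $146.76; interest $4.99 → $151.75; payment $24.95; balance $126.80
Week 3: opening $126.80; interest $4.31 → $131.11; payment $28.05; balance $103.06
Week 4: opening $103.06; interest $3.50 → $106.56; payment $31.15; balance $75.41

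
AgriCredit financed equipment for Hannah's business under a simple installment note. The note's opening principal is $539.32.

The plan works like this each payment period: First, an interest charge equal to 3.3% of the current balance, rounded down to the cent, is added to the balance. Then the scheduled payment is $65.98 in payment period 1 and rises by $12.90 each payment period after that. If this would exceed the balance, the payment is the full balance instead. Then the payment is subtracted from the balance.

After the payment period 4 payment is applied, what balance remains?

Payment period 1: opening $539.32; interest $17.79 → $557.11; payment $65.98; balance $491.13
Payment period 2: opening $491.13; interest $16.20 → $507.33; payment $78.88; balance $428.45
Payment period 3: opening $428.45; interest $14.13 → $442.58; payment $91.78; balance $350.80
Payment period 4: opening $350.80; interest $11.57 → $362.37; payment $104.68; balance $257.69

$257.69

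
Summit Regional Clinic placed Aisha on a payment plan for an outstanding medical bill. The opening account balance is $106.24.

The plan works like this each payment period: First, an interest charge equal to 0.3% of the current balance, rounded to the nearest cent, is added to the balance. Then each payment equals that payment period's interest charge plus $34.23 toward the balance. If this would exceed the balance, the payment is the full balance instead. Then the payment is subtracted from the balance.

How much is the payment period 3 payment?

$34.34

Payment period 1: opening $106.24; interest $0.32 → $106.56; payment $34.55; balance $72.01
Payment period 2: opening $72.01; interest $0.22 → $72.23; payment $34.45; balance $37.78
Payment period 3: opening $37.78; interest $0.11 → $37.89; payment $34.34; balance $3.55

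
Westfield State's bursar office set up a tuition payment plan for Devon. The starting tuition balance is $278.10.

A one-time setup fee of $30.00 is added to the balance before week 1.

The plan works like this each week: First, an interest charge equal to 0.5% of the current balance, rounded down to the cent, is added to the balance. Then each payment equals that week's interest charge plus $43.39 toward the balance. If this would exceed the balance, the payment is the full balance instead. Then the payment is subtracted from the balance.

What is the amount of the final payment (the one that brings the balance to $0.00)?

Week 1: opening $308.10; interest $1.54 → $309.64; payment $44.93; balance $264.71
Week 2: opening $264.71; interest $1.32 → $266.03; payment $44.71; balance $221.32
Week 3: opening $221.32; interest $1.10 → $222.42; payment $44.49; balance $177.93
Week 4: opening $177.93; interest $0.88 → $178.81; payment $44.27; balance $134.54
Week 5: opening $134.54; interest $0.67 → $135.21; payment $44.06; balance $91.15
Week 6: opening $91.15; interest $0.45 → $91.60; payment $43.84; balance $47.76
Week 7: opening $47.76; interest $0.23 → $47.99; payment $43.62; balance $4.37
Week 8: opening $4.37; interest $0.02 → $4.39; payment $4.39; balance $0.00

$4.39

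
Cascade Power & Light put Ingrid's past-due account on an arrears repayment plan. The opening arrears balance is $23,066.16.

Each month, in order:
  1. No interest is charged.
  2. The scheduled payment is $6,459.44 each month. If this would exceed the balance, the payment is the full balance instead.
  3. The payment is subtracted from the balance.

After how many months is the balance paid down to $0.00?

4

Month 1: $23,066.16 − $6,459.44 → $16,606.72
Month 2: $16,606.72 − $6,459.44 → $10,147.28
Month 3: $10,147.28 − $6,459.44 → $3,687.84
Month 4: $3,687.84 − $3,687.84 → $0.00
Balance reaches $0.00 in month 4.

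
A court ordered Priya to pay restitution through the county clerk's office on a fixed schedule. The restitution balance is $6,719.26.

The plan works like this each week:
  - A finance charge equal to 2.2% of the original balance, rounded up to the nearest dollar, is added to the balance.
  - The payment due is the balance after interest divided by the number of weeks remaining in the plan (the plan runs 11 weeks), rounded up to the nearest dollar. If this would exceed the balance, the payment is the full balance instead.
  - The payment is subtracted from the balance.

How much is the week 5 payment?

Week 1: opening $6,719.26; interest $148.00 → $6,867.26; payment $625.00; balance $6,242.26
Week 2: opening $6,242.26; interest $148.00 → $6,390.26; payment $640.00; balance $5,750.26
Week 3: opening $5,750.26; interest $148.00 → $5,898.26; payment $656.00; balance $5,242.26
Week 4: opening $5,242.26; interest $148.00 → $5,390.26; payment $674.00; balance $4,716.26
Week 5: opening $4,716.26; interest $148.00 → $4,864.26; payment $695.00; balance $4,169.26

$695.00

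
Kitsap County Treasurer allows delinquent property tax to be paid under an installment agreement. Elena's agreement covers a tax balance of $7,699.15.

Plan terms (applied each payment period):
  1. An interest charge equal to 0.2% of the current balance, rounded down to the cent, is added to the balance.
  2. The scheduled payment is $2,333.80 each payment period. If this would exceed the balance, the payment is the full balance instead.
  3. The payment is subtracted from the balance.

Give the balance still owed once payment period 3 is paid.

Payment period 1: opening $7,699.15; interest $15.39 → $7,714.54; payment $2,333.80; balance $5,380.74
Payment period 2: opening $5,380.74; interest $10.76 → $5,391.50; payment $2,333.80; balance $3,057.70
Payment period 3: opening $3,057.70; interest $6.11 → $3,063.81; payment $2,333.80; balance $730.01

$730.01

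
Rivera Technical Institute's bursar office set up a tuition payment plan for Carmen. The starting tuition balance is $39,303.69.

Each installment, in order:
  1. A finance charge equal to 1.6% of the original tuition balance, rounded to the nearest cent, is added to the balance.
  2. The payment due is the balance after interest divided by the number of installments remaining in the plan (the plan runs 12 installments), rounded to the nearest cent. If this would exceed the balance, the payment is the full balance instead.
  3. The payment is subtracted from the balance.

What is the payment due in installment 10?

$4,283.50

Installment 1: opening $39,303.69; interest $628.86 → $39,932.55; payment $3,327.71; balance $36,604.84
Installment 2: opening $36,604.84; interest $628.86 → $37,233.70; payment $3,384.88; balance $33,848.82
Installment 3: opening $33,848.82; interest $628.86 → $34,477.68; payment $3,447.77; balance $31,029.91
Installment 4: opening $31,029.91; interest $628.86 → $31,658.77; payment $3,517.64; balance $28,141.13
Installment 5: opening $28,141.13; interest $628.86 → $28,769.99; payment $3,596.25; balance $25,173.74
Installment 6: opening $25,173.74; interest $628.86 → $25,802.60; payment $3,686.09; balance $22,116.51
Installment 7: opening $22,116.51; interest $628.86 → $22,745.37; payment $3,790.90; balance $18,954.47
Installment 8: opening $18,954.47; interest $628.86 → $19,583.33; payment $3,916.67; balance $15,666.66
Installment 9: opening $15,666.66; interest $628.86 → $16,295.52; payment $4,073.88; balance $12,221.64
Installment 10: opening $12,221.64; interest $628.86 → $12,850.50; payment $4,283.50; balance $8,567.00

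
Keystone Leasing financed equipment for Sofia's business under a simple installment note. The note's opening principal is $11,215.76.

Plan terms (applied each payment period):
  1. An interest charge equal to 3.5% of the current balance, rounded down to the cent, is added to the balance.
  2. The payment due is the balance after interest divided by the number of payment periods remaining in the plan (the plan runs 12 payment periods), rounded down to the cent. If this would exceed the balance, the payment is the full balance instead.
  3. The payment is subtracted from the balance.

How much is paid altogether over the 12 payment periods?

Payment period 1: opening $11,215.76; interest $392.55 → $11,608.31; payment $967.35; balance $10,640.96
Payment period 2: opening $10,640.96; interest $372.43 → $11,013.39; payment $1,001.21; balance $10,012.18
Payment period 3: opening $10,012.18; interest $350.42 → $10,362.60; payment $1,036.26; balance $9,326.34
Payment period 4: opening $9,326.34; interest $326.42 → $9,652.76; payment $1,072.52; balance $8,580.24
Payment period 5: opening $8,580.24; interest $300.30 → $8,880.54; payment $1,110.06; balance $7,770.48
Payment period 6: opening $7,770.48; interest $271.96 → $8,042.44; payment $1,148.92; balance $6,893.52
Payment period 7: opening $6,893.52; interest $241.27 → $7,134.79; payment $1,189.13; balance $5,945.66
Payment period 8: opening $5,945.66; interest $208.09 → $6,153.75; payment $1,230.75; balance $4,923.00
Payment period 9: opening $4,923.00; interest $172.30 → $5,095.30; payment $1,273.82; balance $3,821.48
Payment period 10: opening $3,821.48; interest $133.75 → $3,955.23; payment $1,318.41; balance $2,636.82
Payment period 11: opening $2,636.82; interest $92.28 → $2,729.10; payment $1,364.55; balance $1,364.55
Payment period 12: opening $1,364.55; interest $47.75 → $1,412.30; payment $1,412.30; balance $0.00
Total paid: $14,125.28

$14,125.28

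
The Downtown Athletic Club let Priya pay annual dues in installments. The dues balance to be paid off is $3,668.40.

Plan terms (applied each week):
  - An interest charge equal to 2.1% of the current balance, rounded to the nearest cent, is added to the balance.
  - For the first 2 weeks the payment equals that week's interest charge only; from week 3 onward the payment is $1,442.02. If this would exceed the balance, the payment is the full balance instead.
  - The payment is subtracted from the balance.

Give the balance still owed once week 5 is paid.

Week 1: opening $3,668.40; interest $77.04 → $3,745.44; payment $77.04; balance $3,668.40
Week 2: opening $3,668.40; interest $77.04 → $3,745.44; payment $77.04; balance $3,668.40
Week 3: opening $3,668.40; interest $77.04 → $3,745.44; payment $1,442.02; balance $2,303.42
Week 4: opening $2,303.42; interest $48.37 → $2,351.79; payment $1,442.02; balance $909.77
Week 5: opening $909.77; interest $19.11 → $928.88; payment $928.88; balance $0.00

$0.00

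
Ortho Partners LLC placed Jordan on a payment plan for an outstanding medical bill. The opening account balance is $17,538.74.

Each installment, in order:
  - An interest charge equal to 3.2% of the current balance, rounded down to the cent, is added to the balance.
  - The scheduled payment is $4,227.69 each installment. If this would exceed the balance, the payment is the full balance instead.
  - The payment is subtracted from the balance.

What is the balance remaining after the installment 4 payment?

$2,153.82

Installment 1: opening $17,538.74; interest $561.23 → $18,099.97; payment $4,227.69; balance $13,872.28
Installment 2: opening $13,872.28; interest $443.91 → $14,316.19; payment $4,227.69; balance $10,088.50
Installment 3: opening $10,088.50; interest $322.83 → $10,411.33; payment $4,227.69; balance $6,183.64
Installment 4: opening $6,183.64; interest $197.87 → $6,381.51; payment $4,227.69; balance $2,153.82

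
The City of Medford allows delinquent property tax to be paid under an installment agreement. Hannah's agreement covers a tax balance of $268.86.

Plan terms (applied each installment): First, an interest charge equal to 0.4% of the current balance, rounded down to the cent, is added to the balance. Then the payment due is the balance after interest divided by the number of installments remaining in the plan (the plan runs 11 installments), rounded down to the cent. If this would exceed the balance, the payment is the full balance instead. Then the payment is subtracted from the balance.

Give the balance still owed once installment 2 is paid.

$221.75

# | Opening | Interest | Payment | End bal
1 | $268.86 | $1.07 | $24.53 | $245.40
2 | $245.40 | $0.98 | $24.63 | $221.75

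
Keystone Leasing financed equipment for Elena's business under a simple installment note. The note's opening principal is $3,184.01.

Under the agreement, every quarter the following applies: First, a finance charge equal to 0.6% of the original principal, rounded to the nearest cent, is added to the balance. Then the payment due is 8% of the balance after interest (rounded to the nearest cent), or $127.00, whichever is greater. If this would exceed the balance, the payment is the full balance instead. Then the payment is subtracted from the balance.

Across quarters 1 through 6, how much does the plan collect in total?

$1,281.50

Quarter 1: $3,184.01 +$19.10 interest = $3,203.11; pay $256.25 → $2,946.86
Quarter 2: $2,946.86 +$19.10 interest = $2,965.96; pay $237.28 → $2,728.68
Quarter 3: $2,728.68 +$19.10 interest = $2,747.78; pay $219.82 → $2,527.96
Quarter 4: $2,527.96 +$19.10 interest = $2,547.06; pay $203.76 → $2,343.30
Quarter 5: $2,343.30 +$19.10 interest = $2,362.40; pay $188.99 → $2,173.41
Quarter 6: $2,173.41 +$19.10 interest = $2,192.51; pay $175.40 → $2,017.11
Total paid: $1,281.50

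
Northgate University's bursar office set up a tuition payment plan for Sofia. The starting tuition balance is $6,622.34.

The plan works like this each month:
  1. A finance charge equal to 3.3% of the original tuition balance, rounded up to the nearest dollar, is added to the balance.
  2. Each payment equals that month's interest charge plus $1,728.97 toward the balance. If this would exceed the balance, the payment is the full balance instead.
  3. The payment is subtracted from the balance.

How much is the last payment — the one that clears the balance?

Month 1: opening $6,622.34; interest $219.00 → $6,841.34; payment $1,947.97; balance $4,893.37
Month 2: opening $4,893.37; interest $219.00 → $5,112.37; payment $1,947.97; balance $3,164.40
Month 3: opening $3,164.40; interest $219.00 → $3,383.40; payment $1,947.97; balance $1,435.43
Month 4: opening $1,435.43; interest $219.00 → $1,654.43; payment $1,654.43; balance $0.00

$1,654.43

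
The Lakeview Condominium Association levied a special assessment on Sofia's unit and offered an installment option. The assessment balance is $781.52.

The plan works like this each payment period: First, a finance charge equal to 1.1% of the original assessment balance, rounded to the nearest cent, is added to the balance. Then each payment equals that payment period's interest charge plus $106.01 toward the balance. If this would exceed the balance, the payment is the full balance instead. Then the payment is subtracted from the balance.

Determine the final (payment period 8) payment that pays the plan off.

$48.05

Payment period 1: opening $781.52; interest $8.60 → $790.12; payment $114.61; balance $675.51
Payment period 2: opening $675.51; interest $8.60 → $684.11; payment $114.61; balance $569.50
Payment period 3: opening $569.50; interest $8.60 → $578.10; payment $114.61; balance $463.49
Payment period 4: opening $463.49; interest $8.60 → $472.09; payment $114.61; balance $357.48
Payment period 5: opening $357.48; interest $8.60 → $366.08; payment $114.61; balance $251.47
Payment period 6: opening $251.47; interest $8.60 → $260.07; payment $114.61; balance $145.46
Payment period 7: opening $145.46; interest $8.60 → $154.06; payment $114.61; balance $39.45
Payment period 8: opening $39.45; interest $8.60 → $48.05; payment $48.05; balance $0.00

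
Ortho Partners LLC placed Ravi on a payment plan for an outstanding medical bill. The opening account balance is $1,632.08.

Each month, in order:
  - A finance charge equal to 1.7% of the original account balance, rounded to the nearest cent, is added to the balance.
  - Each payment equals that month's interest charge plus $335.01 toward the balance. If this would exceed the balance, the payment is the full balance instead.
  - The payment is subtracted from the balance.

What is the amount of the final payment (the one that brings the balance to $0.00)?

$319.79

Month 1: opening $1,632.08; interest $27.75 → $1,659.83; payment $362.76; balance $1,297.07
Month 2: opening $1,297.07; interest $27.75 → $1,324.82; payment $362.76; balance $962.06
Month 3: opening $962.06; interest $27.75 → $989.81; payment $362.76; balance $627.05
Month 4: opening $627.05; interest $27.75 → $654.80; payment $362.76; balance $292.04
Month 5: opening $292.04; interest $27.75 → $319.79; payment $319.79; balance $0.00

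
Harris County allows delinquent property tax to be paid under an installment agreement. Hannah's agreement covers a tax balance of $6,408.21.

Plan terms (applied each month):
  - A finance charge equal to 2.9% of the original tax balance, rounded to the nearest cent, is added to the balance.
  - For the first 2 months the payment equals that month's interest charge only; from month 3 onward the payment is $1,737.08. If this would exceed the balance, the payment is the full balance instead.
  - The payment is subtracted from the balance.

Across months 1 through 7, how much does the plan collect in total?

Month 1: $6,408.21 +$185.84 interest = $6,594.05; pay $185.84 → $6,408.21
Month 2: $6,408.21 +$185.84 interest = $6,594.05; pay $185.84 → $6,408.21
Month 3: $6,408.21 +$185.84 interest = $6,594.05; pay $1,737.08 → $4,856.97
Month 4: $4,856.97 +$185.84 interest = $5,042.81; pay $1,737.08 → $3,305.73
Month 5: $3,305.73 +$185.84 interest = $3,491.57; pay $1,737.08 → $1,754.49
Month 6: $1,754.49 +$185.84 interest = $1,940.33; pay $1,737.08 → $203.25
Month 7: $203.25 +$185.84 interest = $389.09; pay $389.09 → $0.00
Total paid: $7,709.09

$7,709.09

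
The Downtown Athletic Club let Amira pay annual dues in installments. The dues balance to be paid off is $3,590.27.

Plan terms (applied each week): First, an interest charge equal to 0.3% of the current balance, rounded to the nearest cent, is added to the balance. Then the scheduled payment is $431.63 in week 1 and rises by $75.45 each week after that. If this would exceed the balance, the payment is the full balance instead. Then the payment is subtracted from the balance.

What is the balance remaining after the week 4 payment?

$1,445.64

Week 1: $3,590.27 +$10.77 interest = $3,601.04; pay $431.63 → $3,169.41
Week 2: $3,169.41 +$9.51 interest = $3,178.92; pay $507.08 → $2,671.84
Week 3: $2,671.84 +$8.02 interest = $2,679.86; pay $582.53 → $2,097.33
Week 4: $2,097.33 +$6.29 interest = $2,103.62; pay $657.98 → $1,445.64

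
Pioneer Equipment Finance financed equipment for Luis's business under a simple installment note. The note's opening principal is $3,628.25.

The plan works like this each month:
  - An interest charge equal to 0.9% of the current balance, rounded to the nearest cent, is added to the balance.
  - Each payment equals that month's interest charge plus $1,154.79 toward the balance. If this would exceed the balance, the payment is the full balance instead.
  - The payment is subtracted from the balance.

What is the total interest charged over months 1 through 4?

$68.25

# | Opening | Interest | Payment | End bal
1 | $3,628.25 | $32.65 | $1,187.44 | $2,473.46
2 | $2,473.46 | $22.26 | $1,177.05 | $1,318.67
3 | $1,318.67 | $11.87 | $1,166.66 | $163.88
4 | $163.88 | $1.47 | $165.35 | $0.00
Total interest: $32.65 + $22.26 + $11.87 + $1.47 = $68.25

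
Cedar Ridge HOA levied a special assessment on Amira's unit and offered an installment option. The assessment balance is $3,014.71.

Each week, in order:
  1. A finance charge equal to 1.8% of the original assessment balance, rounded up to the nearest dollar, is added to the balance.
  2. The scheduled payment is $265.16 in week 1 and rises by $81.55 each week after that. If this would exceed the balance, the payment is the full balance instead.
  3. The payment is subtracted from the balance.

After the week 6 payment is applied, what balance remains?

Week 1: opening $3,014.71; interest $55.00 → $3,069.71; payment $265.16; balance $2,804.55
Week 2: opening $2,804.55; interest $55.00 → $2,859.55; payment $346.71; balance $2,512.84
Week 3: opening $2,512.84; interest $55.00 → $2,567.84; payment $428.26; balance $2,139.58
Week 4: opening $2,139.58; interest $55.00 → $2,194.58; payment $509.81; balance $1,684.77
Week 5: opening $1,684.77; interest $55.00 → $1,739.77; payment $591.36; balance $1,148.41
Week 6: opening $1,148.41; interest $55.00 → $1,203.41; payment $672.91; balance $530.50

$530.50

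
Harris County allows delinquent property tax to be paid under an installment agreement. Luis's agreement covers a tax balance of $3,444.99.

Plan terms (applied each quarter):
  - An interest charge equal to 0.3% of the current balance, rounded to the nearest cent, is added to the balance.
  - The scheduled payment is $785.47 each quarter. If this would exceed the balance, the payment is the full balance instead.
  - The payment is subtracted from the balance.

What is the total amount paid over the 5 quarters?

$3,473.34

# | Opening | Interest | Payment | End bal
1 | $3,444.99 | $10.33 | $785.47 | $2,669.85
2 | $2,669.85 | $8.01 | $785.47 | $1,892.39
3 | $1,892.39 | $5.68 | $785.47 | $1,112.60
4 | $1,112.60 | $3.34 | $785.47 | $330.47
5 | $330.47 | $0.99 | $331.46 | $0.00
Total paid: $3,473.34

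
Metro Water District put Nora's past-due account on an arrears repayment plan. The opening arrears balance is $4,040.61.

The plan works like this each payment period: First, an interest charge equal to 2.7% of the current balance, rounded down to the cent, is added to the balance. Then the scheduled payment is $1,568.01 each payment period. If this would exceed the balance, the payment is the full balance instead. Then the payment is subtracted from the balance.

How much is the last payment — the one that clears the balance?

# | Opening | Interest | Payment | End bal
1 | $4,040.61 | $109.09 | $1,568.01 | $2,581.69
2 | $2,581.69 | $69.70 | $1,568.01 | $1,083.38
3 | $1,083.38 | $29.25 | $1,112.63 | $0.00

$1,112.63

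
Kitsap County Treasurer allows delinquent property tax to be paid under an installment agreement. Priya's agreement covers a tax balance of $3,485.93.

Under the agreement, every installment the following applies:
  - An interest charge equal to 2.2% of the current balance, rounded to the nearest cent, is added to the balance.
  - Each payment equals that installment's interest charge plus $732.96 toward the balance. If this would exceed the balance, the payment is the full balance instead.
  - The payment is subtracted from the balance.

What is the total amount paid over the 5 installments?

$3,708.14

Installment 1: opening $3,485.93; interest $76.69 → $3,562.62; payment $809.65; balance $2,752.97
Installment 2: opening $2,752.97; interest $60.57 → $2,813.54; payment $793.53; balance $2,020.01
Installment 3: opening $2,020.01; interest $44.44 → $2,064.45; payment $777.40; balance $1,287.05
Installment 4: opening $1,287.05; interest $28.32 → $1,315.37; payment $761.28; balance $554.09
Installment 5: opening $554.09; interest $12.19 → $566.28; payment $566.28; balance $0.00
Total paid: $3,708.14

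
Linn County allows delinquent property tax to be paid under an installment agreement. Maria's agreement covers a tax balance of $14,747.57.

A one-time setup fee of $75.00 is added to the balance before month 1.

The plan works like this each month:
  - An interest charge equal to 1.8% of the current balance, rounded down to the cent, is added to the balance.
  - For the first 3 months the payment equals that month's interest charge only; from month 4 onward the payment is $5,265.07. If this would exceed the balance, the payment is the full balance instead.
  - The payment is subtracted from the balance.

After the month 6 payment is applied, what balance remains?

$0.00

Month 1: opening $14,822.57; interest $266.80 → $15,089.37; payment $266.80; balance $14,822.57
Month 2: opening $14,822.57; interest $266.80 → $15,089.37; payment $266.80; balance $14,822.57
Month 3: opening $14,822.57; interest $266.80 → $15,089.37; payment $266.80; balance $14,822.57
Month 4: opening $14,822.57; interest $266.80 → $15,089.37; payment $5,265.07; balance $9,824.30
Month 5: opening $9,824.30; interest $176.83 → $10,001.13; payment $5,265.07; balance $4,736.06
Month 6: opening $4,736.06; interest $85.24 → $4,821.30; payment $4,821.30; balance $0.00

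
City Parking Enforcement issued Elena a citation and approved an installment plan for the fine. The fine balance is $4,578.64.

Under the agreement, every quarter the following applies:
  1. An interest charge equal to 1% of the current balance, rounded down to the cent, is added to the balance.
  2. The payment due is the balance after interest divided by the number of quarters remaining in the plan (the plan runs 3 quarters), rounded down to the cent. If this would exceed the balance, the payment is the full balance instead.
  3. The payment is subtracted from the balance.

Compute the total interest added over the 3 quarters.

$92.16

Quarter 1: opening $4,578.64; interest $45.78 → $4,624.42; payment $1,541.47; balance $3,082.95
Quarter 2: opening $3,082.95; interest $30.82 → $3,113.77; payment $1,556.88; balance $1,556.89
Quarter 3: opening $1,556.89; interest $15.56 → $1,572.45; payment $1,572.45; balance $0.00
Total interest: $45.78 + $30.82 + $15.56 = $92.16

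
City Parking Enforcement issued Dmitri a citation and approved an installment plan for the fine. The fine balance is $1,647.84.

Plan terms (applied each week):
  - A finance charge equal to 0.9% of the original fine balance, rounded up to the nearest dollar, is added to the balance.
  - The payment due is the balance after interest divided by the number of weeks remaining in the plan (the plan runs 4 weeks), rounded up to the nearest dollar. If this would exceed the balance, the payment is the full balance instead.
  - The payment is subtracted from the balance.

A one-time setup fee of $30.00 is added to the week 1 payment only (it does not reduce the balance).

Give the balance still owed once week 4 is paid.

Week 1: $1,647.84 +$15.00 interest = $1,662.84; pay $416.00 (+ $30.00 fee) → $1,246.84
Week 2: $1,246.84 +$15.00 interest = $1,261.84; pay $421.00 → $840.84
Week 3: $840.84 +$15.00 interest = $855.84; pay $428.00 → $427.84
Week 4: $427.84 +$15.00 interest = $442.84; pay $442.84 → $0.00

$0.00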